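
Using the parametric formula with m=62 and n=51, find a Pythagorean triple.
(1243, 6324, 6445)

Euclid's formula: a = m² - n², b = 2mn, c = m² + n²
m = 62, n = 51
a = 62² - 51² = 3844 - 2601 = 1243
b = 2 × 62 × 51 = 6324
c = 62² + 51² = 3844 + 2601 = 6445
Verification: 1243² + 6324² = 1545049 + 39992976 = 41538025 = 6445² ✓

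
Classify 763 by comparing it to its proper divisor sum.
deficient

Proper divisors of 763: sum = 1 + 7 + 109 = 117
Since 117 < 763, 763 is deficient.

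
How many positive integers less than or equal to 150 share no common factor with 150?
40

150 = 2 × 3 × 5^2
φ(n) = n × ∏(1 - 1/p) for each prime p dividing n
φ(150) = 150 × (1 - 1/2) × (1 - 1/3) × (1 - 1/5) = 40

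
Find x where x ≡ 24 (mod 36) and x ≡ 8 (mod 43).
1212

Using Chinese Remainder Theorem:
M = 36 × 43 = 1548
M1 = 43, M2 = 36
y1 = 43^(-1) mod 36 = 31
y2 = 36^(-1) mod 43 = 6
x = (24×43×31 + 8×36×6) mod 1548 = 1212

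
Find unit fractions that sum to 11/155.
1/15 + 1/233 + 1/108345

Greedy algorithm:
11/155: ceiling(155/11) = 15, use 1/15
2/465: ceiling(465/2) = 233, use 1/233
1/108345: ceiling(108345/1) = 108345, use 1/108345
Result: 11/155 = 1/15 + 1/233 + 1/108345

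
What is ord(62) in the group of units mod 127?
63

127 is prime, so ord(62) divides φ(127) = 126.
Divisors of 126: 1, 2, 3, 6, 7, 9, 14, 18, 21, 42, 63, 126.
Repeated squaring: 62^1 ≡ 62, 62^2 ≡ 34, 62^4 ≡ 13, 62^8 ≡ 42, 62^16 ≡ 113, 62^32 ≡ 69, 62^64 ≡ 62 (mod 127).
Test 62^d mod 127 for each divisor d in increasing order:
62^1 ≡ 62
62^2 ≡ 34
62^3 = 62^2·62^1 ≡ 76
62^6 = 62^4·62^2 ≡ 61
62^7 = 62^4·62^2·62^1 ≡ 99
62^9 = 62^8·62^1 ≡ 64
62^14 = 62^8·62^4·62^2 ≡ 22
62^18 = 62^16·62^2 ≡ 32
62^21 = 62^16·62^4·62^1 ≡ 19
62^42 = 62^32·62^8·62^2 ≡ 107
62^63 = 62^32·62^16·62^8·62^4·62^2·62^1 ≡ 1  ← first divisor giving 1
The order is 63.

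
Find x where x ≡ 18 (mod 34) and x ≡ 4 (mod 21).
256

Using Chinese Remainder Theorem:
M = 34 × 21 = 714
M1 = 21, M2 = 34
y1 = 21^(-1) mod 34 = 13
y2 = 34^(-1) mod 21 = 13
x = (18×21×13 + 4×34×13) mod 714 = 256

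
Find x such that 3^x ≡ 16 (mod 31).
6

Baby-step giant-step with step n = ⌈√31⌉ = 6.
Baby steps 3^j mod 31 (j:value) for j=0..5: 0:1, 1:3, 2:9, 3:27, 4:19, 5:26.
Giant-step multiplier: 3^(-6) ≡ 3^(30-6) = 3^24 ≡ 2 (mod 31).
Giant steps γ_i = 16·2^i mod 31: γ_0=16, γ_1=1 (in table at j=0).
x = i·n + j = 1·6 + 0 = 6.
Check: 3^6 ≡ 16 (mod 31).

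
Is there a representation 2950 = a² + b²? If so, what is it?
Not possible

Factorization: 2950 = 2 × 5^2 × 59
By Fermat: n is sum of two squares iff every prime p ≡ 3 (mod 4) appears to even power.
Prime(s) ≡ 3 (mod 4) with odd exponent: [(59, 1)]
Therefore 2950 cannot be expressed as a² + b².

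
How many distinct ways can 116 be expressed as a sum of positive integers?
1188908248

p(n) counts ways to write n as a sum of positive integers (order ignored).
Euler's pentagonal recurrence: p(k) = p(k-1) + p(k-2) - p(k-5) - p(k-7) + p(k-12) + p(k-15) - ... (offsets j(3j∓1)/2, signs ++--, p(0)=1, p(<0)=0).
DP table for k = 0..115: p(0)=1, p(1)=1, p(2)=2, p(3)=3, p(4)=5, p(5)=7, p(6)=11, p(7)=15, p(8)=22, p(9)=30, p(10)=42, p(11)=56, p(12)=77, p(13)=101, p(14)=135, p(15)=176, p(16)=231, p(17)=297, p(18)=385, p(19)=490, p(20)=627, p(21)=792, p(22)=1002, p(23)=1255, p(24)=1575, p(25)=1958, p(26)=2436, p(27)=3010, p(28)=3718, p(29)=4565, p(30)=5604, p(31)=6842, p(32)=8349, p(33)=10143, p(34)=12310, p(35)=14883, p(36)=17977, p(37)=21637, p(38)=26015, p(39)=31185, p(40)=37338, p(41)=44583, p(42)=53174, p(43)=63261, p(44)=75175, p(45)=89134, p(46)=105558, p(47)=124754, p(48)=147273, p(49)=173525, p(50)=204226, p(51)=239943, p(52)=281589, p(53)=329931, p(54)=386155, p(55)=451276, p(56)=526823, p(57)=614154, p(58)=715220, p(59)=831820, p(60)=966467, p(61)=1121505, p(62)=1300156, p(63)=1505499, p(64)=1741630, p(65)=2012558, p(66)=2323520, p(67)=2679689, p(68)=3087735, p(69)=3554345, p(70)=4087968, p(71)=4697205, p(72)=5392783, p(73)=6185689, p(74)=7089500, p(75)=8118264, p(76)=9289091, p(77)=10619863, p(78)=12132164, p(79)=13848650, p(80)=15796476, p(81)=18004327, p(82)=20506255, p(83)=23338469, p(84)=26543660, p(85)=30167357, p(86)=34262962, p(87)=38887673, p(88)=44108109, p(89)=49995925, p(90)=56634173, p(91)=64112359, p(92)=72533807, p(93)=82010177, p(94)=92669720, p(95)=104651419, p(96)=118114304, p(97)=133230930, p(98)=150198136, p(99)=169229875, p(100)=190569292, p(101)=214481126, p(102)=241265379, p(103)=271248950, p(104)=304801365, p(105)=342325709, p(106)=384276336, p(107)=431149389, p(108)=483502844, p(109)=541946240, p(110)=607163746, p(111)=679903203, p(112)=761002156, p(113)=851376628, p(114)=952050665, p(115)=1064144451.
Final step: p(116) = p(115) + p(114) - p(111) - p(109) + p(104) + p(101) - p(94) - p(90) + p(81) + p(76) - p(65) - p(59) + p(46) + p(39) - p(24) - p(16)
= 1064144451 + 952050665 - 679903203 - 541946240 + 304801365 + 214481126 - 92669720 - 56634173 + 18004327 + 9289091 - 2012558 - 831820 + 105558 + 31185 - 1575 - 231
= 1188908248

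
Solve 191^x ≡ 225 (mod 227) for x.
220

Baby-step giant-step with step n = ⌈√227⌉ = 16.
Baby steps 191^j mod 227 (j:value) for j=0..15: 0:1, 1:191, 2:161, 3:106, 4:43, 5:41, 6:113, 7:18, 8:33, 9:174, 10:92, 11:93, 12:57, 13:218, 14:97, 15:140.
Giant-step multiplier: 191^(-16) ≡ 191^(226-16) = 191^210 ≡ 74 (mod 227).
Giant steps γ_i = 225·74^i mod 227: γ_0=225, γ_1=79, γ_2=171, γ_3=169, γ_4=21, γ_5=192, γ_6=134, γ_7=155, γ_8=120, γ_9=27, γ_10=182, γ_11=75, γ_12=102, γ_13=57 (in table at j=12).
x = i·n + j = 13·16 + 12 = 220.
Check: 191^220 ≡ 225 (mod 227).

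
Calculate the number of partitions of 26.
2436

p(n) counts ways to write n as a sum of positive integers (order ignored).
Euler's pentagonal recurrence: p(k) = p(k-1) + p(k-2) - p(k-5) - p(k-7) + p(k-12) + p(k-15) - ... (offsets j(3j∓1)/2, signs ++--, p(0)=1, p(<0)=0).
DP table for k = 0..25: p(0)=1, p(1)=1, p(2)=2, p(3)=3, p(4)=5, p(5)=7, p(6)=11, p(7)=15, p(8)=22, p(9)=30, p(10)=42, p(11)=56, p(12)=77, p(13)=101, p(14)=135, p(15)=176, p(16)=231, p(17)=297, p(18)=385, p(19)=490, p(20)=627, p(21)=792, p(22)=1002, p(23)=1255, p(24)=1575, p(25)=1958.
Final step: p(26) = p(25) + p(24) - p(21) - p(19) + p(14) + p(11) - p(4) - p(0)
= 1958 + 1575 - 792 - 490 + 135 + 56 - 5 - 1
= 2436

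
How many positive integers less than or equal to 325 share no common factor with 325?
240

325 = 5^2 × 13
φ(n) = n × ∏(1 - 1/p) for each prime p dividing n
φ(325) = 325 × (1 - 1/5) × (1 - 1/13) = 240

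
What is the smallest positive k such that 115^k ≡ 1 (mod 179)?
178

179 is prime, so ord(115) divides φ(179) = 178.
Divisors of 178: 1, 2, 89, 178.
Repeated squaring: 115^1 ≡ 115, 115^2 ≡ 158, 115^4 ≡ 83, 115^8 ≡ 87, 115^16 ≡ 51, 115^32 ≡ 95, 115^64 ≡ 75, 115^128 ≡ 76 (mod 179).
Test 115^d mod 179 for each divisor d in increasing order:
115^1 ≡ 115
115^2 ≡ 158
115^89 = 115^64·115^16·115^8·115^1 ≡ 178
115^178 = 115^128·115^32·115^16·115^2 ≡ 1  ← first divisor giving 1
The order is 178.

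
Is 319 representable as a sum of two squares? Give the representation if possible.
Not possible

Factorization: 319 = 11 × 29
By Fermat: n is sum of two squares iff every prime p ≡ 3 (mod 4) appears to even power.
Prime(s) ≡ 3 (mod 4) with odd exponent: [(11, 1)]
Therefore 319 cannot be expressed as a² + b².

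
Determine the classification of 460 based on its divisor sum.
abundant

Proper divisors of 460: sum = 1 + 2 + 4 + 5 + 10 + 20 + 23 + 46 + 92 + 115 + 230 = 548
Since 548 > 460, 460 is abundant.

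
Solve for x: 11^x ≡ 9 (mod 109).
52

Baby-step giant-step with step n = ⌈√109⌉ = 11.
Baby steps 11^j mod 109 (j:value) for j=0..10: 0:1, 1:11, 2:12, 3:23, 4:35, 5:58, 6:93, 7:42, 8:26, 9:68, 10:94.
Giant-step multiplier: 11^(-11) ≡ 11^(108-11) = 11^97 ≡ 72 (mod 109).
Giant steps γ_i = 9·72^i mod 109: γ_0=9, γ_1=103, γ_2=4, γ_3=70, γ_4=26 (in table at j=8).
x = i·n + j = 4·11 + 8 = 52.
Check: 11^52 ≡ 9 (mod 109).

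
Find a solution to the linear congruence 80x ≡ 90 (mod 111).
x ≡ 15 (mod 111)

gcd(80, 111) = 1, which divides 90, so solutions exist.
Find 80^(-1) mod 111 by the extended Euclidean algorithm:
111 = 1 × 80 + 31  ⟹  31 = (1)·111 + (-1)·80
80 = 2 × 31 + 18  ⟹  18 = (-2)·111 + (3)·80
31 = 1 × 18 + 13  ⟹  13 = (3)·111 + (-4)·80
18 = 1 × 13 + 5  ⟹  5 = (-5)·111 + (7)·80
13 = 2 × 5 + 3  ⟹  3 = (13)·111 + (-18)·80
5 = 1 × 3 + 2  ⟹  2 = (-18)·111 + (25)·80
3 = 1 × 2 + 1  ⟹  1 = (31)·111 + (-43)·80
So (-43)·80 ≡ 1 (mod 111), i.e. 80^(-1) ≡ -43 ≡ 68 (mod 111).
x ≡ 68 × 90 = 6120 ≡ 15 (mod 111).
Check: 80 × 15 = 1200 ≡ 90 (mod 111).
Unique solution: x ≡ 15 (mod 111)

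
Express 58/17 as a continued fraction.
[3; 2, 2, 3]

Euclidean algorithm steps:
58 = 3 × 17 + 7
17 = 2 × 7 + 3
7 = 2 × 3 + 1
3 = 3 × 1 + 0
Continued fraction: [3; 2, 2, 3]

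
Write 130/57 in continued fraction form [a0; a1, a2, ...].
[2; 3, 1, 1, 3, 2]

Euclidean algorithm steps:
130 = 2 × 57 + 16
57 = 3 × 16 + 9
16 = 1 × 9 + 7
9 = 1 × 7 + 2
7 = 3 × 2 + 1
2 = 2 × 1 + 0
Continued fraction: [2; 3, 1, 1, 3, 2]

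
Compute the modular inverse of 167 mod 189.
146

gcd(167, 189) = 1, so the inverse exists.
Extended Euclidean algorithm on (189, 167):
189 = 1 × 167 + 22  ⟹  22 = (1)·189 + (-1)·167
167 = 7 × 22 + 13  ⟹  13 = (-7)·189 + (8)·167
22 = 1 × 13 + 9  ⟹  9 = (8)·189 + (-9)·167
13 = 1 × 9 + 4  ⟹  4 = (-15)·189 + (17)·167
9 = 2 × 4 + 1  ⟹  1 = (38)·189 + (-43)·167
So (-43)·167 ≡ 1 (mod 189), i.e. 167^(-1) ≡ -43 ≡ 146 (mod 189).
Check: 167 × 146 = 24382 ≡ 1 (mod 189)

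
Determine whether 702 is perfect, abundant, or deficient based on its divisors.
abundant

Proper divisors of 702: sum = 1 + 2 + 3 + 6 + 9 + 13 + 18 + 26 + 27 + 39 + 54 + 78 + 117 + 234 + 351 = 978
Since 978 > 702, 702 is abundant.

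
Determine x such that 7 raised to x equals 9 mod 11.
8

Baby-step giant-step with step n = ⌈√11⌉ = 4.
Baby steps 7^j mod 11 (j:value) for j=0..3: 0:1, 1:7, 2:5, 3:2.
Giant-step multiplier: 7^(-4) ≡ 7^(10-4) = 7^6 ≡ 4 (mod 11).
Giant steps γ_i = 9·4^i mod 11: γ_0=9, γ_1=3, γ_2=1 (in table at j=0).
x = i·n + j = 2·4 + 0 = 8.
Check: 7^8 ≡ 9 (mod 11).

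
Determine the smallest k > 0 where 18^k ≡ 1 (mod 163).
162

163 is prime, so ord(18) divides φ(163) = 162.
Divisors of 162: 1, 2, 3, 6, 9, 18, 27, 54, 81, 162.
Repeated squaring: 18^1 ≡ 18, 18^2 ≡ 161, 18^4 ≡ 4, 18^8 ≡ 16, 18^16 ≡ 93, 18^32 ≡ 10, 18^64 ≡ 100, 18^128 ≡ 57 (mod 163).
Test 18^d mod 163 for each divisor d in increasing order:
18^1 ≡ 18
18^2 ≡ 161
18^3 = 18^2·18^1 ≡ 127
18^6 = 18^4·18^2 ≡ 155
18^9 = 18^8·18^1 ≡ 125
18^18 = 18^16·18^2 ≡ 140
18^27 = 18^16·18^8·18^2·18^1 ≡ 59
18^54 = 18^32·18^16·18^4·18^2 ≡ 58
18^81 = 18^64·18^16·18^1 ≡ 162
18^162 = 18^128·18^32·18^2 ≡ 1  ← first divisor giving 1
The order is 162.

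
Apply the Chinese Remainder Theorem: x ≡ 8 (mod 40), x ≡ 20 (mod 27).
128

Using Chinese Remainder Theorem:
M = 40 × 27 = 1080
M1 = 27, M2 = 40
y1 = 27^(-1) mod 40 = 3
y2 = 40^(-1) mod 27 = 25
x = (8×27×3 + 20×40×25) mod 1080 = 128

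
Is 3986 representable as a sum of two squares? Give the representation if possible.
31² + 55² (a=31, b=55)

Factorization: 3986 = 2 × 1993
By Fermat: n is sum of two squares iff every prime p ≡ 3 (mod 4) appears to even power.
All primes ≡ 3 (mod 4) appear to even power.
Search a = 0, 1, 2, … for 3986 - a² a perfect square: first hit at a = 31: 3986 - 961 = 3025 = 55².
3986 = 31² + 55² = 961 + 3025 ✓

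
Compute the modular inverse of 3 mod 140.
47

gcd(3, 140) = 1, so the inverse exists.
Extended Euclidean algorithm on (140, 3):
140 = 46 × 3 + 2  ⟹  2 = (1)·140 + (-46)·3
3 = 1 × 2 + 1  ⟹  1 = (-1)·140 + (47)·3
So (47)·3 ≡ 1 (mod 140), i.e. 3^(-1) ≡ 47 (mod 140).
Check: 3 × 47 = 141 ≡ 1 (mod 140)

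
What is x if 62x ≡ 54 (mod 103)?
x ≡ 64 (mod 103)

gcd(62, 103) = 1, which divides 54, so solutions exist.
Find 62^(-1) mod 103 by the extended Euclidean algorithm:
103 = 1 × 62 + 41  ⟹  41 = (1)·103 + (-1)·62
62 = 1 × 41 + 21  ⟹  21 = (-1)·103 + (2)·62
41 = 1 × 21 + 20  ⟹  20 = (2)·103 + (-3)·62
21 = 1 × 20 + 1  ⟹  1 = (-3)·103 + (5)·62
So (5)·62 ≡ 1 (mod 103), i.e. 62^(-1) ≡ 5 (mod 103).
x ≡ 5 × 54 = 270 ≡ 64 (mod 103).
Check: 62 × 64 = 3968 ≡ 54 (mod 103).
Unique solution: x ≡ 64 (mod 103)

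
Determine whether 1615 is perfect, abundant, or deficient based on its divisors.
deficient

Proper divisors of 1615: sum = 1 + 5 + 17 + 19 + 85 + 95 + 323 = 545
Since 545 < 1615, 1615 is deficient.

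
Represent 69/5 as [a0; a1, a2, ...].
[13; 1, 4]

Euclidean algorithm steps:
69 = 13 × 5 + 4
5 = 1 × 4 + 1
4 = 4 × 1 + 0
Continued fraction: [13; 1, 4]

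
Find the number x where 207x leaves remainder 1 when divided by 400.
143

gcd(207, 400) = 1, so the inverse exists.
Extended Euclidean algorithm on (400, 207):
400 = 1 × 207 + 193  ⟹  193 = (1)·400 + (-1)·207
207 = 1 × 193 + 14  ⟹  14 = (-1)·400 + (2)·207
193 = 13 × 14 + 11  ⟹  11 = (14)·400 + (-27)·207
14 = 1 × 11 + 3  ⟹  3 = (-15)·400 + (29)·207
11 = 3 × 3 + 2  ⟹  2 = (59)·400 + (-114)·207
3 = 1 × 2 + 1  ⟹  1 = (-74)·400 + (143)·207
So (143)·207 ≡ 1 (mod 400), i.e. 207^(-1) ≡ 143 (mod 400).
Check: 207 × 143 = 29601 ≡ 1 (mod 400)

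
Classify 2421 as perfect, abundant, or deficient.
deficient

Proper divisors of 2421: sum = 1 + 3 + 9 + 269 + 807 = 1089
Since 1089 < 2421, 2421 is deficient.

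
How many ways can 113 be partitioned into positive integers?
851376628

p(n) counts ways to write n as a sum of positive integers (order ignored).
Euler's pentagonal recurrence: p(k) = p(k-1) + p(k-2) - p(k-5) - p(k-7) + p(k-12) + p(k-15) - ... (offsets j(3j∓1)/2, signs ++--, p(0)=1, p(<0)=0).
DP table for k = 0..112: p(0)=1, p(1)=1, p(2)=2, p(3)=3, p(4)=5, p(5)=7, p(6)=11, p(7)=15, p(8)=22, p(9)=30, p(10)=42, p(11)=56, p(12)=77, p(13)=101, p(14)=135, p(15)=176, p(16)=231, p(17)=297, p(18)=385, p(19)=490, p(20)=627, p(21)=792, p(22)=1002, p(23)=1255, p(24)=1575, p(25)=1958, p(26)=2436, p(27)=3010, p(28)=3718, p(29)=4565, p(30)=5604, p(31)=6842, p(32)=8349, p(33)=10143, p(34)=12310, p(35)=14883, p(36)=17977, p(37)=21637, p(38)=26015, p(39)=31185, p(40)=37338, p(41)=44583, p(42)=53174, p(43)=63261, p(44)=75175, p(45)=89134, p(46)=105558, p(47)=124754, p(48)=147273, p(49)=173525, p(50)=204226, p(51)=239943, p(52)=281589, p(53)=329931, p(54)=386155, p(55)=451276, p(56)=526823, p(57)=614154, p(58)=715220, p(59)=831820, p(60)=966467, p(61)=1121505, p(62)=1300156, p(63)=1505499, p(64)=1741630, p(65)=2012558, p(66)=2323520, p(67)=2679689, p(68)=3087735, p(69)=3554345, p(70)=4087968, p(71)=4697205, p(72)=5392783, p(73)=6185689, p(74)=7089500, p(75)=8118264, p(76)=9289091, p(77)=10619863, p(78)=12132164, p(79)=13848650, p(80)=15796476, p(81)=18004327, p(82)=20506255, p(83)=23338469, p(84)=26543660, p(85)=30167357, p(86)=34262962, p(87)=38887673, p(88)=44108109, p(89)=49995925, p(90)=56634173, p(91)=64112359, p(92)=72533807, p(93)=82010177, p(94)=92669720, p(95)=104651419, p(96)=118114304, p(97)=133230930, p(98)=150198136, p(99)=169229875, p(100)=190569292, p(101)=214481126, p(102)=241265379, p(103)=271248950, p(104)=304801365, p(105)=342325709, p(106)=384276336, p(107)=431149389, p(108)=483502844, p(109)=541946240, p(110)=607163746, p(111)=679903203, p(112)=761002156.
Final step: p(113) = p(112) + p(111) - p(108) - p(106) + p(101) + p(98) - p(91) - p(87) + p(78) + p(73) - p(62) - p(56) + p(43) + p(36) - p(21) - p(13)
= 761002156 + 679903203 - 483502844 - 384276336 + 214481126 + 150198136 - 64112359 - 38887673 + 12132164 + 6185689 - 1300156 - 526823 + 63261 + 17977 - 792 - 101
= 851376628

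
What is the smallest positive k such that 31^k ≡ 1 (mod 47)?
46

47 is prime, so ord(31) divides φ(47) = 46.
Divisors of 46: 1, 2, 23, 46.
Repeated squaring: 31^1 ≡ 31, 31^2 ≡ 21, 31^4 ≡ 18, 31^8 ≡ 42, 31^16 ≡ 25, 31^32 ≡ 14 (mod 47).
Test 31^d mod 47 for each divisor d in increasing order:
31^1 ≡ 31
31^2 ≡ 21
31^23 = 31^16·31^4·31^2·31^1 ≡ 46
31^46 = 31^32·31^8·31^4·31^2 ≡ 1  ← first divisor giving 1
The order is 46.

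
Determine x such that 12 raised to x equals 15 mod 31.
9

Baby-step giant-step with step n = ⌈√31⌉ = 6.
Baby steps 12^j mod 31 (j:value) for j=0..5: 0:1, 1:12, 2:20, 3:23, 4:28, 5:26.
Giant-step multiplier: 12^(-6) ≡ 12^(30-6) = 12^24 ≡ 16 (mod 31).
Giant steps γ_i = 15·16^i mod 31: γ_0=15, γ_1=23 (in table at j=3).
x = i·n + j = 1·6 + 3 = 9.
Check: 12^9 ≡ 15 (mod 31).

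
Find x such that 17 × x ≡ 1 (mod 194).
137

gcd(17, 194) = 1, so the inverse exists.
Extended Euclidean algorithm on (194, 17):
194 = 11 × 17 + 7  ⟹  7 = (1)·194 + (-11)·17
17 = 2 × 7 + 3  ⟹  3 = (-2)·194 + (23)·17
7 = 2 × 3 + 1  ⟹  1 = (5)·194 + (-57)·17
So (-57)·17 ≡ 1 (mod 194), i.e. 17^(-1) ≡ -57 ≡ 137 (mod 194).
Check: 17 × 137 = 2329 ≡ 1 (mod 194)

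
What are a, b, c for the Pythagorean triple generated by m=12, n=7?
(95, 168, 193)

Euclid's formula: a = m² - n², b = 2mn, c = m² + n²
m = 12, n = 7
a = 12² - 7² = 144 - 49 = 95
b = 2 × 12 × 7 = 168
c = 12² + 7² = 144 + 49 = 193
Verification: 95² + 168² = 9025 + 28224 = 37249 = 193² ✓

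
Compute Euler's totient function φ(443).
442

443 = 443
φ(n) = n × ∏(1 - 1/p) for each prime p dividing n
φ(443) = 443 × (1 - 1/443) = 442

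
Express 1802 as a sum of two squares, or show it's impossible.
11² + 41² (a=11, b=41)

Factorization: 1802 = 2 × 17 × 53
By Fermat: n is sum of two squares iff every prime p ≡ 3 (mod 4) appears to even power.
All primes ≡ 3 (mod 4) appear to even power.
Search a = 0, 1, 2, … for 1802 - a² a perfect square: first hit at a = 11: 1802 - 121 = 1681 = 41².
1802 = 11² + 41² = 121 + 1681 ✓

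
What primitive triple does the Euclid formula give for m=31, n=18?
(637, 1116, 1285)

Euclid's formula: a = m² - n², b = 2mn, c = m² + n²
m = 31, n = 18
a = 31² - 18² = 961 - 324 = 637
b = 2 × 31 × 18 = 1116
c = 31² + 18² = 961 + 324 = 1285
Verification: 637² + 1116² = 405769 + 1245456 = 1651225 = 1285² ✓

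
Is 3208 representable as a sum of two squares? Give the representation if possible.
38² + 42² (a=38, b=42)

Factorization: 3208 = 2^3 × 401
By Fermat: n is sum of two squares iff every prime p ≡ 3 (mod 4) appears to even power.
All primes ≡ 3 (mod 4) appear to even power.
Search a = 0, 1, 2, … for 3208 - a² a perfect square: first hit at a = 38: 3208 - 1444 = 1764 = 42².
3208 = 38² + 42² = 1444 + 1764 ✓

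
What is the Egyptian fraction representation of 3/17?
1/6 + 1/102

Greedy algorithm:
3/17: ceiling(17/3) = 6, use 1/6
1/102: ceiling(102/1) = 102, use 1/102
Result: 3/17 = 1/6 + 1/102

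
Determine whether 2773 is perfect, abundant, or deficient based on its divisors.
deficient

Proper divisors of 2773: sum = 1 + 47 + 59 = 107
Since 107 < 2773, 2773 is deficient.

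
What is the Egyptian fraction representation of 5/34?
1/7 + 1/238

Greedy algorithm:
5/34: ceiling(34/5) = 7, use 1/7
1/238: ceiling(238/1) = 238, use 1/238
Result: 5/34 = 1/7 + 1/238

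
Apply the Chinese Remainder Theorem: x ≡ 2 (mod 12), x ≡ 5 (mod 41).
374

Using Chinese Remainder Theorem:
M = 12 × 41 = 492
M1 = 41, M2 = 12
y1 = 41^(-1) mod 12 = 5
y2 = 12^(-1) mod 41 = 24
x = (2×41×5 + 5×12×24) mod 492 = 374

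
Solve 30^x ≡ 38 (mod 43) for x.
8

Baby-step giant-step with step n = ⌈√43⌉ = 7.
Baby steps 30^j mod 43 (j:value) for j=0..6: 0:1, 1:30, 2:40, 3:39, 4:9, 5:12, 6:16.
Giant-step multiplier: 30^(-7) ≡ 30^(42-7) = 30^35 ≡ 37 (mod 43).
Giant steps γ_i = 38·37^i mod 43: γ_0=38, γ_1=30 (in table at j=1).
x = i·n + j = 1·7 + 1 = 8.
Check: 30^8 ≡ 38 (mod 43).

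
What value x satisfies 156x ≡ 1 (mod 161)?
32

gcd(156, 161) = 1, so the inverse exists.
Extended Euclidean algorithm on (161, 156):
161 = 1 × 156 + 5  ⟹  5 = (1)·161 + (-1)·156
156 = 31 × 5 + 1  ⟹  1 = (-31)·161 + (32)·156
So (32)·156 ≡ 1 (mod 161), i.e. 156^(-1) ≡ 32 (mod 161).
Check: 156 × 32 = 4992 ≡ 1 (mod 161)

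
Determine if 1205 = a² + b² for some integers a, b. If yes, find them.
7² + 34² (a=7, b=34)

Factorization: 1205 = 5 × 241
By Fermat: n is sum of two squares iff every prime p ≡ 3 (mod 4) appears to even power.
All primes ≡ 3 (mod 4) appear to even power.
Search a = 0, 1, 2, … for 1205 - a² a perfect square: first hit at a = 7: 1205 - 49 = 1156 = 34².
1205 = 7² + 34² = 49 + 1156 ✓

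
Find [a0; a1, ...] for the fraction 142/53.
[2; 1, 2, 8, 2]

Euclidean algorithm steps:
142 = 2 × 53 + 36
53 = 1 × 36 + 17
36 = 2 × 17 + 2
17 = 8 × 2 + 1
2 = 2 × 1 + 0
Continued fraction: [2; 1, 2, 8, 2]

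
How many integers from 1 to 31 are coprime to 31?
30

31 = 31
φ(n) = n × ∏(1 - 1/p) for each prime p dividing n
φ(31) = 31 × (1 - 1/31) = 30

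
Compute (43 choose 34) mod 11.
10

Using Lucas' theorem:
Write n=43 and k=34 in base 11:
n in base 11: [3, 10]
k in base 11: [3, 1]
C(43,34) mod 11 = ∏ C(n_i, k_i) mod 11
Digit binomials (mod 11): C(3,3) = 1; C(10,1) = 10
Product: 1 × 10 = 10 ≡ 10 (mod 11)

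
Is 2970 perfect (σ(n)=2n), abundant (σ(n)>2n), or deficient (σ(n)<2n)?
abundant

Proper divisors of 2970: sum = 1 + 2 + 3 + 5 + 6 + 9 + 10 + 11 + ... + 495 + 594 + 990 + 1485 (31 divisors) = 5670
Since 5670 > 2970, 2970 is abundant.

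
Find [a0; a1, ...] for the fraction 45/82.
[0; 1, 1, 4, 1, 1, 1, 2]

Euclidean algorithm steps:
45 = 0 × 82 + 45
82 = 1 × 45 + 37
45 = 1 × 37 + 8
37 = 4 × 8 + 5
8 = 1 × 5 + 3
5 = 1 × 3 + 2
3 = 1 × 2 + 1
2 = 2 × 1 + 0
Continued fraction: [0; 1, 1, 4, 1, 1, 1, 2]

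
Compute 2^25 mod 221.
2

Repeated squaring. Binary of 25 = 11001.
2^1 ≡ 2 (mod 221); 2^2 ≡ 4 (mod 221); 2^4 ≡ 16 (mod 221); 2^8 ≡ 35 (mod 221); 2^16 ≡ 120 (mod 221)
2^25 = 2^1 × 2^8 × 2^16 ≡ 2 (mod 221)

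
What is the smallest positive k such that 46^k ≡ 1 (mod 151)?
30

151 is prime, so ord(46) divides φ(151) = 150.
Divisors of 150: 1, 2, 3, 5, 6, 10, 15, 25, 30, 50, 75, 150.
Repeated squaring: 46^1 ≡ 46, 46^2 ≡ 2, 46^4 ≡ 4, 46^8 ≡ 16, 46^16 ≡ 105, 46^32 ≡ 2, 46^64 ≡ 4, 46^128 ≡ 16 (mod 151).
Test 46^d mod 151 for each divisor d in increasing order:
46^1 ≡ 46
46^2 ≡ 2
46^3 = 46^2·46^1 ≡ 92
46^5 = 46^4·46^1 ≡ 33
46^6 = 46^4·46^2 ≡ 8
46^10 = 46^8·46^2 ≡ 32
46^15 = 46^8·46^4·46^2·46^1 ≡ 150
46^25 = 46^16·46^8·46^1 ≡ 119
46^30 = 46^16·46^8·46^4·46^2 ≡ 1  ← first divisor giving 1
The order is 30.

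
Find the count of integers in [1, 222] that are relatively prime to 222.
72

222 = 2 × 3 × 37
φ(n) = n × ∏(1 - 1/p) for each prime p dividing n
φ(222) = 222 × (1 - 1/2) × (1 - 1/3) × (1 - 1/37) = 72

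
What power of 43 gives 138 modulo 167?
79

Baby-step giant-step with step n = ⌈√167⌉ = 13.
Baby steps 43^j mod 167 (j:value) for j=0..12: 0:1, 1:43, 2:12, 3:15, 4:144, 5:13, 6:58, 7:156, 8:28, 9:35, 10:2, 11:86, 12:24.
Giant-step multiplier: 43^(-13) ≡ 43^(166-13) = 43^153 ≡ 39 (mod 167).
Giant steps γ_i = 138·39^i mod 167: γ_0=138, γ_1=38, γ_2=146, γ_3=16, γ_4=123, γ_5=121, γ_6=43 (in table at j=1).
x = i·n + j = 6·13 + 1 = 79.
Check: 43^79 ≡ 138 (mod 167).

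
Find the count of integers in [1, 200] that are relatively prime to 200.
80

200 = 2^3 × 5^2
φ(n) = n × ∏(1 - 1/p) for each prime p dividing n
φ(200) = 200 × (1 - 1/2) × (1 - 1/5) = 80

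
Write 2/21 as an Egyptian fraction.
1/11 + 1/231

Greedy algorithm:
2/21: ceiling(21/2) = 11, use 1/11
1/231: ceiling(231/1) = 231, use 1/231
Result: 2/21 = 1/11 + 1/231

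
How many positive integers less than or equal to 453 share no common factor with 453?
300

453 = 3 × 151
φ(n) = n × ∏(1 - 1/p) for each prime p dividing n
φ(453) = 453 × (1 - 1/3) × (1 - 1/151) = 300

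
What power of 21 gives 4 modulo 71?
16

Baby-step giant-step with step n = ⌈√71⌉ = 9.
Baby steps 21^j mod 71 (j:value) for j=0..8: 0:1, 1:21, 2:15, 3:31, 4:12, 5:39, 6:38, 7:17, 8:2.
Giant-step multiplier: 21^(-9) ≡ 21^(70-9) = 21^61 ≡ 22 (mod 71).
Giant steps γ_i = 4·22^i mod 71: γ_0=4, γ_1=17 (in table at j=7).
x = i·n + j = 1·9 + 7 = 16.
Check: 21^16 ≡ 4 (mod 71).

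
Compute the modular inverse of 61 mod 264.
13

gcd(61, 264) = 1, so the inverse exists.
Extended Euclidean algorithm on (264, 61):
264 = 4 × 61 + 20  ⟹  20 = (1)·264 + (-4)·61
61 = 3 × 20 + 1  ⟹  1 = (-3)·264 + (13)·61
So (13)·61 ≡ 1 (mod 264), i.e. 61^(-1) ≡ 13 (mod 264).
Check: 61 × 13 = 793 ≡ 1 (mod 264)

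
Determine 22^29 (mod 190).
162

Repeated squaring. Binary of 29 = 11101.
22^1 ≡ 22 (mod 190); 22^2 ≡ 104 (mod 190); 22^4 ≡ 176 (mod 190); 22^8 ≡ 6 (mod 190); 22^16 ≡ 36 (mod 190)
22^29 = 22^1 × 22^4 × 22^8 × 22^16 ≡ 162 (mod 190)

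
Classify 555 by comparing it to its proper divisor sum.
deficient

Proper divisors of 555: sum = 1 + 3 + 5 + 15 + 37 + 111 + 185 = 357
Since 357 < 555, 555 is deficient.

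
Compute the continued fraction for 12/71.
[0; 5, 1, 11]

Euclidean algorithm steps:
12 = 0 × 71 + 12
71 = 5 × 12 + 11
12 = 1 × 11 + 1
11 = 11 × 1 + 0
Continued fraction: [0; 5, 1, 11]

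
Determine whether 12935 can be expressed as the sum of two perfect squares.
Not possible

Factorization: 12935 = 5 × 13 × 199
By Fermat: n is sum of two squares iff every prime p ≡ 3 (mod 4) appears to even power.
Prime(s) ≡ 3 (mod 4) with odd exponent: [(199, 1)]
Therefore 12935 cannot be expressed as a² + b².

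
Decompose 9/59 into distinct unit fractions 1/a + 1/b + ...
1/7 + 1/104 + 1/14318 + 1/307493368

Greedy algorithm:
9/59: ceiling(59/9) = 7, use 1/7
4/413: ceiling(413/4) = 104, use 1/104
3/42952: ceiling(42952/3) = 14318, use 1/14318
1/307493368: ceiling(307493368/1) = 307493368, use 1/307493368
Result: 9/59 = 1/7 + 1/104 + 1/14318 + 1/307493368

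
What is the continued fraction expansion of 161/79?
[2; 26, 3]

Euclidean algorithm steps:
161 = 2 × 79 + 3
79 = 26 × 3 + 1
3 = 3 × 1 + 0
Continued fraction: [2; 26, 3]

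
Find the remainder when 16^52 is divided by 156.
16

Repeated squaring. Binary of 52 = 110100.
16^1 ≡ 16 (mod 156); 16^2 ≡ 100 (mod 156); 16^4 ≡ 16 (mod 156); 16^8 ≡ 100 (mod 156); 16^16 ≡ 16 (mod 156); 16^32 ≡ 100 (mod 156)
16^52 = 16^4 × 16^16 × 16^32 ≡ 16 (mod 156)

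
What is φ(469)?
396

469 = 7 × 67
φ(n) = n × ∏(1 - 1/p) for each prime p dividing n
φ(469) = 469 × (1 - 1/7) × (1 - 1/67) = 396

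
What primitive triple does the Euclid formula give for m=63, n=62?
(125, 7812, 7813)

Euclid's formula: a = m² - n², b = 2mn, c = m² + n²
m = 63, n = 62
a = 63² - 62² = 3969 - 3844 = 125
b = 2 × 63 × 62 = 7812
c = 63² + 62² = 3969 + 3844 = 7813
Verification: 125² + 7812² = 15625 + 61027344 = 61042969 = 7813² ✓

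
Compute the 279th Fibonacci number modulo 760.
186

Matrix identity: Q^n = [[F_(n+1), F_n], [F_n, F_(n-1)]] with Q = [[1,1],[1,0]].
n = 279 = 100010111₂. Square-and-multiply, entries mod 760:
Q^1 = [[1,1],[1,0]]
Q^2 = (Q^1)² = [[2,1],[1,1]]
Q^4 = (Q^2)² = [[5,3],[3,2]]
Q^8 = (Q^4)² = [[34,21],[21,13]]
Q^17 = (Q^8)²·Q = [[304,77],[77,227]]
Q^34 = (Q^17)² = [[305,607],[607,458]]
Q^69 = (Q^34)²·Q = [[455,154],[154,301]]
Q^139 = (Q^69)²·Q = [[605,461],[461,144]]
Q^279 = (Q^139)²·Q = [[435,186],[186,249]]
F_279 mod 760 = Q^279[0][1] = 186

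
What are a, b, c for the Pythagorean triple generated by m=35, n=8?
(1161, 560, 1289)

Euclid's formula: a = m² - n², b = 2mn, c = m² + n²
m = 35, n = 8
a = 35² - 8² = 1225 - 64 = 1161
b = 2 × 35 × 8 = 560
c = 35² + 8² = 1225 + 64 = 1289
Verification: 1161² + 560² = 1347921 + 313600 = 1661521 = 1289² ✓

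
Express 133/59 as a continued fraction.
[2; 3, 1, 14]

Euclidean algorithm steps:
133 = 2 × 59 + 15
59 = 3 × 15 + 14
15 = 1 × 14 + 1
14 = 14 × 1 + 0
Continued fraction: [2; 3, 1, 14]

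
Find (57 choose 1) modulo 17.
6

Using Lucas' theorem:
Write n=57 and k=1 in base 17:
n in base 17: [3, 6]
k in base 17: [0, 1]
C(57,1) mod 17 = ∏ C(n_i, k_i) mod 17
Digit binomials (mod 17): C(3,0) = 1; C(6,1) = 6
Product: 1 × 6 = 6 ≡ 6 (mod 17)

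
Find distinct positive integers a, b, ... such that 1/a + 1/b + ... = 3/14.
1/5 + 1/70

Greedy algorithm:
3/14: ceiling(14/3) = 5, use 1/5
1/70: ceiling(70/1) = 70, use 1/70
Result: 3/14 = 1/5 + 1/70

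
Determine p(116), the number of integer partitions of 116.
1188908248

p(n) counts ways to write n as a sum of positive integers (order ignored).
Euler's pentagonal recurrence: p(k) = p(k-1) + p(k-2) - p(k-5) - p(k-7) + p(k-12) + p(k-15) - ... (offsets j(3j∓1)/2, signs ++--, p(0)=1, p(<0)=0).
DP table for k = 0..115: p(0)=1, p(1)=1, p(2)=2, p(3)=3, p(4)=5, p(5)=7, p(6)=11, p(7)=15, p(8)=22, p(9)=30, p(10)=42, p(11)=56, p(12)=77, p(13)=101, p(14)=135, p(15)=176, p(16)=231, p(17)=297, p(18)=385, p(19)=490, p(20)=627, p(21)=792, p(22)=1002, p(23)=1255, p(24)=1575, p(25)=1958, p(26)=2436, p(27)=3010, p(28)=3718, p(29)=4565, p(30)=5604, p(31)=6842, p(32)=8349, p(33)=10143, p(34)=12310, p(35)=14883, p(36)=17977, p(37)=21637, p(38)=26015, p(39)=31185, p(40)=37338, p(41)=44583, p(42)=53174, p(43)=63261, p(44)=75175, p(45)=89134, p(46)=105558, p(47)=124754, p(48)=147273, p(49)=173525, p(50)=204226, p(51)=239943, p(52)=281589, p(53)=329931, p(54)=386155, p(55)=451276, p(56)=526823, p(57)=614154, p(58)=715220, p(59)=831820, p(60)=966467, p(61)=1121505, p(62)=1300156, p(63)=1505499, p(64)=1741630, p(65)=2012558, p(66)=2323520, p(67)=2679689, p(68)=3087735, p(69)=3554345, p(70)=4087968, p(71)=4697205, p(72)=5392783, p(73)=6185689, p(74)=7089500, p(75)=8118264, p(76)=9289091, p(77)=10619863, p(78)=12132164, p(79)=13848650, p(80)=15796476, p(81)=18004327, p(82)=20506255, p(83)=23338469, p(84)=26543660, p(85)=30167357, p(86)=34262962, p(87)=38887673, p(88)=44108109, p(89)=49995925, p(90)=56634173, p(91)=64112359, p(92)=72533807, p(93)=82010177, p(94)=92669720, p(95)=104651419, p(96)=118114304, p(97)=133230930, p(98)=150198136, p(99)=169229875, p(100)=190569292, p(101)=214481126, p(102)=241265379, p(103)=271248950, p(104)=304801365, p(105)=342325709, p(106)=384276336, p(107)=431149389, p(108)=483502844, p(109)=541946240, p(110)=607163746, p(111)=679903203, p(112)=761002156, p(113)=851376628, p(114)=952050665, p(115)=1064144451.
Final step: p(116) = p(115) + p(114) - p(111) - p(109) + p(104) + p(101) - p(94) - p(90) + p(81) + p(76) - p(65) - p(59) + p(46) + p(39) - p(24) - p(16)
= 1064144451 + 952050665 - 679903203 - 541946240 + 304801365 + 214481126 - 92669720 - 56634173 + 18004327 + 9289091 - 2012558 - 831820 + 105558 + 31185 - 1575 - 231
= 1188908248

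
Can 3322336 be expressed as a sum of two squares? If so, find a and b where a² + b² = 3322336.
Not possible

Factorization: 3322336 = 2^5 × 47^3
By Fermat: n is sum of two squares iff every prime p ≡ 3 (mod 4) appears to even power.
Prime(s) ≡ 3 (mod 4) with odd exponent: [(47, 3)]
Therefore 3322336 cannot be expressed as a² + b².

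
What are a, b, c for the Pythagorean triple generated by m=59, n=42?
(1717, 4956, 5245)

Euclid's formula: a = m² - n², b = 2mn, c = m² + n²
m = 59, n = 42
a = 59² - 42² = 3481 - 1764 = 1717
b = 2 × 59 × 42 = 4956
c = 59² + 42² = 3481 + 1764 = 5245
Verification: 1717² + 4956² = 2948089 + 24561936 = 27510025 = 5245² ✓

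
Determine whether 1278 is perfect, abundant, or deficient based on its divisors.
abundant

Proper divisors of 1278: sum = 1 + 2 + 3 + 6 + 9 + 18 + 71 + 142 + 213 + 426 + 639 = 1530
Since 1530 > 1278, 1278 is abundant.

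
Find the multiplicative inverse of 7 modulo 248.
71

gcd(7, 248) = 1, so the inverse exists.
Extended Euclidean algorithm on (248, 7):
248 = 35 × 7 + 3  ⟹  3 = (1)·248 + (-35)·7
7 = 2 × 3 + 1  ⟹  1 = (-2)·248 + (71)·7
So (71)·7 ≡ 1 (mod 248), i.e. 7^(-1) ≡ 71 (mod 248).
Check: 7 × 71 = 497 ≡ 1 (mod 248)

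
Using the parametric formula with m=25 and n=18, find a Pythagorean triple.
(301, 900, 949)

Euclid's formula: a = m² - n², b = 2mn, c = m² + n²
m = 25, n = 18
a = 25² - 18² = 625 - 324 = 301
b = 2 × 25 × 18 = 900
c = 25² + 18² = 625 + 324 = 949
Verification: 301² + 900² = 90601 + 810000 = 900601 = 949² ✓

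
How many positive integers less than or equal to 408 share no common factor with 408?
128

408 = 2^3 × 3 × 17
φ(n) = n × ∏(1 - 1/p) for each prime p dividing n
φ(408) = 408 × (1 - 1/2) × (1 - 1/3) × (1 - 1/17) = 128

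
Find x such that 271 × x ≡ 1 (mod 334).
53

gcd(271, 334) = 1, so the inverse exists.
Extended Euclidean algorithm on (334, 271):
334 = 1 × 271 + 63  ⟹  63 = (1)·334 + (-1)·271
271 = 4 × 63 + 19  ⟹  19 = (-4)·334 + (5)·271
63 = 3 × 19 + 6  ⟹  6 = (13)·334 + (-16)·271
19 = 3 × 6 + 1  ⟹  1 = (-43)·334 + (53)·271
So (53)·271 ≡ 1 (mod 334), i.e. 271^(-1) ≡ 53 (mod 334).
Check: 271 × 53 = 14363 ≡ 1 (mod 334)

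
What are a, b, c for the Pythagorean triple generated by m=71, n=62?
(1197, 8804, 8885)

Euclid's formula: a = m² - n², b = 2mn, c = m² + n²
m = 71, n = 62
a = 71² - 62² = 5041 - 3844 = 1197
b = 2 × 71 × 62 = 8804
c = 71² + 62² = 5041 + 3844 = 8885
Verification: 1197² + 8804² = 1432809 + 77510416 = 78943225 = 8885² ✓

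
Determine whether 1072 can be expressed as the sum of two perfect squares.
Not possible

Factorization: 1072 = 2^4 × 67
By Fermat: n is sum of two squares iff every prime p ≡ 3 (mod 4) appears to even power.
Prime(s) ≡ 3 (mod 4) with odd exponent: [(67, 1)]
Therefore 1072 cannot be expressed as a² + b².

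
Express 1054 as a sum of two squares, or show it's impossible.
Not possible

Factorization: 1054 = 2 × 17 × 31
By Fermat: n is sum of two squares iff every prime p ≡ 3 (mod 4) appears to even power.
Prime(s) ≡ 3 (mod 4) with odd exponent: [(31, 1)]
Therefore 1054 cannot be expressed as a² + b².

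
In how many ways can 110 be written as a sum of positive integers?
607163746

p(n) counts ways to write n as a sum of positive integers (order ignored).
Euler's pentagonal recurrence: p(k) = p(k-1) + p(k-2) - p(k-5) - p(k-7) + p(k-12) + p(k-15) - ... (offsets j(3j∓1)/2, signs ++--, p(0)=1, p(<0)=0).
DP table for k = 0..109: p(0)=1, p(1)=1, p(2)=2, p(3)=3, p(4)=5, p(5)=7, p(6)=11, p(7)=15, p(8)=22, p(9)=30, p(10)=42, p(11)=56, p(12)=77, p(13)=101, p(14)=135, p(15)=176, p(16)=231, p(17)=297, p(18)=385, p(19)=490, p(20)=627, p(21)=792, p(22)=1002, p(23)=1255, p(24)=1575, p(25)=1958, p(26)=2436, p(27)=3010, p(28)=3718, p(29)=4565, p(30)=5604, p(31)=6842, p(32)=8349, p(33)=10143, p(34)=12310, p(35)=14883, p(36)=17977, p(37)=21637, p(38)=26015, p(39)=31185, p(40)=37338, p(41)=44583, p(42)=53174, p(43)=63261, p(44)=75175, p(45)=89134, p(46)=105558, p(47)=124754, p(48)=147273, p(49)=173525, p(50)=204226, p(51)=239943, p(52)=281589, p(53)=329931, p(54)=386155, p(55)=451276, p(56)=526823, p(57)=614154, p(58)=715220, p(59)=831820, p(60)=966467, p(61)=1121505, p(62)=1300156, p(63)=1505499, p(64)=1741630, p(65)=2012558, p(66)=2323520, p(67)=2679689, p(68)=3087735, p(69)=3554345, p(70)=4087968, p(71)=4697205, p(72)=5392783, p(73)=6185689, p(74)=7089500, p(75)=8118264, p(76)=9289091, p(77)=10619863, p(78)=12132164, p(79)=13848650, p(80)=15796476, p(81)=18004327, p(82)=20506255, p(83)=23338469, p(84)=26543660, p(85)=30167357, p(86)=34262962, p(87)=38887673, p(88)=44108109, p(89)=49995925, p(90)=56634173, p(91)=64112359, p(92)=72533807, p(93)=82010177, p(94)=92669720, p(95)=104651419, p(96)=118114304, p(97)=133230930, p(98)=150198136, p(99)=169229875, p(100)=190569292, p(101)=214481126, p(102)=241265379, p(103)=271248950, p(104)=304801365, p(105)=342325709, p(106)=384276336, p(107)=431149389, p(108)=483502844, p(109)=541946240.
Final step: p(110) = p(109) + p(108) - p(105) - p(103) + p(98) + p(95) - p(88) - p(84) + p(75) + p(70) - p(59) - p(53) + p(40) + p(33) - p(18) - p(10)
= 541946240 + 483502844 - 342325709 - 271248950 + 150198136 + 104651419 - 44108109 - 26543660 + 8118264 + 4087968 - 831820 - 329931 + 37338 + 10143 - 385 - 42
= 607163746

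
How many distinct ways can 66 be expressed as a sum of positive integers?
2323520

p(n) counts ways to write n as a sum of positive integers (order ignored).
Euler's pentagonal recurrence: p(k) = p(k-1) + p(k-2) - p(k-5) - p(k-7) + p(k-12) + p(k-15) - ... (offsets j(3j∓1)/2, signs ++--, p(0)=1, p(<0)=0).
DP table for k = 0..65: p(0)=1, p(1)=1, p(2)=2, p(3)=3, p(4)=5, p(5)=7, p(6)=11, p(7)=15, p(8)=22, p(9)=30, p(10)=42, p(11)=56, p(12)=77, p(13)=101, p(14)=135, p(15)=176, p(16)=231, p(17)=297, p(18)=385, p(19)=490, p(20)=627, p(21)=792, p(22)=1002, p(23)=1255, p(24)=1575, p(25)=1958, p(26)=2436, p(27)=3010, p(28)=3718, p(29)=4565, p(30)=5604, p(31)=6842, p(32)=8349, p(33)=10143, p(34)=12310, p(35)=14883, p(36)=17977, p(37)=21637, p(38)=26015, p(39)=31185, p(40)=37338, p(41)=44583, p(42)=53174, p(43)=63261, p(44)=75175, p(45)=89134, p(46)=105558, p(47)=124754, p(48)=147273, p(49)=173525, p(50)=204226, p(51)=239943, p(52)=281589, p(53)=329931, p(54)=386155, p(55)=451276, p(56)=526823, p(57)=614154, p(58)=715220, p(59)=831820, p(60)=966467, p(61)=1121505, p(62)=1300156, p(63)=1505499, p(64)=1741630, p(65)=2012558.
Final step: p(66) = p(65) + p(64) - p(61) - p(59) + p(54) + p(51) - p(44) - p(40) + p(31) + p(26) - p(15) - p(9)
= 2012558 + 1741630 - 1121505 - 831820 + 386155 + 239943 - 75175 - 37338 + 6842 + 2436 - 176 - 30
= 2323520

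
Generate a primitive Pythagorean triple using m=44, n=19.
(1575, 1672, 2297)

Euclid's formula: a = m² - n², b = 2mn, c = m² + n²
m = 44, n = 19
a = 44² - 19² = 1936 - 361 = 1575
b = 2 × 44 × 19 = 1672
c = 44² + 19² = 1936 + 361 = 2297
Verification: 1575² + 1672² = 2480625 + 2795584 = 5276209 = 2297² ✓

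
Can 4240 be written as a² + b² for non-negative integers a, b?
12² + 64² (a=12, b=64)

Factorization: 4240 = 2^4 × 5 × 53
By Fermat: n is sum of two squares iff every prime p ≡ 3 (mod 4) appears to even power.
All primes ≡ 3 (mod 4) appear to even power.
Search a = 0, 1, 2, … for 4240 - a² a perfect square: first hit at a = 12: 4240 - 144 = 4096 = 64².
4240 = 12² + 64² = 144 + 4096 ✓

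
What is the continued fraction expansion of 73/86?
[0; 1, 5, 1, 1, 1, 1, 2]

Euclidean algorithm steps:
73 = 0 × 86 + 73
86 = 1 × 73 + 13
73 = 5 × 13 + 8
13 = 1 × 8 + 5
8 = 1 × 5 + 3
5 = 1 × 3 + 2
3 = 1 × 2 + 1
2 = 2 × 1 + 0
Continued fraction: [0; 1, 5, 1, 1, 1, 1, 2]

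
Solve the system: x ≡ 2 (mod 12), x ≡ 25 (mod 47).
542

Using Chinese Remainder Theorem:
M = 12 × 47 = 564
M1 = 47, M2 = 12
y1 = 47^(-1) mod 12 = 11
y2 = 12^(-1) mod 47 = 4
x = (2×47×11 + 25×12×4) mod 564 = 542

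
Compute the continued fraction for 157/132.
[1; 5, 3, 1, 1, 3]

Euclidean algorithm steps:
157 = 1 × 132 + 25
132 = 5 × 25 + 7
25 = 3 × 7 + 4
7 = 1 × 4 + 3
4 = 1 × 3 + 1
3 = 3 × 1 + 0
Continued fraction: [1; 5, 3, 1, 1, 3]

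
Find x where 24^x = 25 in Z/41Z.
28

Baby-step giant-step with step n = ⌈√41⌉ = 7.
Baby steps 24^j mod 41 (j:value) for j=0..6: 0:1, 1:24, 2:2, 3:7, 4:4, 5:14, 6:8.
Giant-step multiplier: 24^(-7) ≡ 24^(40-7) = 24^33 ≡ 22 (mod 41).
Giant steps γ_i = 25·22^i mod 41: γ_0=25, γ_1=17, γ_2=5, γ_3=28, γ_4=1 (in table at j=0).
x = i·n + j = 4·7 + 0 = 28.
Check: 24^28 ≡ 25 (mod 41).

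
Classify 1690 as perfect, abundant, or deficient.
deficient

Proper divisors of 1690: sum = 1 + 2 + 5 + 10 + 13 + 26 + 65 + 130 + 169 + 338 + 845 = 1604
Since 1604 < 1690, 1690 is deficient.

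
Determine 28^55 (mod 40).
32

Repeated squaring. Binary of 55 = 110111.
28^1 ≡ 28 (mod 40); 28^2 ≡ 24 (mod 40); 28^4 ≡ 16 (mod 40); 28^8 ≡ 16 (mod 40); 28^16 ≡ 16 (mod 40); 28^32 ≡ 16 (mod 40)
28^55 = 28^1 × 28^2 × 28^4 × 28^16 × 28^32 ≡ 32 (mod 40)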